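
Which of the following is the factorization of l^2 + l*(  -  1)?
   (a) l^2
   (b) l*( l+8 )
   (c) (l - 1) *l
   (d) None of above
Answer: c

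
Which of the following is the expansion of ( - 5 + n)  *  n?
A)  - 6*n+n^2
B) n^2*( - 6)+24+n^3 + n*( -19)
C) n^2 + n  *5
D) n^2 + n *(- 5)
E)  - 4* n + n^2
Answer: D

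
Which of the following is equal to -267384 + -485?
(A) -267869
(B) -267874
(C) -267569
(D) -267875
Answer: A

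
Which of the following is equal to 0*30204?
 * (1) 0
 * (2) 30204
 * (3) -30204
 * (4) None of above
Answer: 1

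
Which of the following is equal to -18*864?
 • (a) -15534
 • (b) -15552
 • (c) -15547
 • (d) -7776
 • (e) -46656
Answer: b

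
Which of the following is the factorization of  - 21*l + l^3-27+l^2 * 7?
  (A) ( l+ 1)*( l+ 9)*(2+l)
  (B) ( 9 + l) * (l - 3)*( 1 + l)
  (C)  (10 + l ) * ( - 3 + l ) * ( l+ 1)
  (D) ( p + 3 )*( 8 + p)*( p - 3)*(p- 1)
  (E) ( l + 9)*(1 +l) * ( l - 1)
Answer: B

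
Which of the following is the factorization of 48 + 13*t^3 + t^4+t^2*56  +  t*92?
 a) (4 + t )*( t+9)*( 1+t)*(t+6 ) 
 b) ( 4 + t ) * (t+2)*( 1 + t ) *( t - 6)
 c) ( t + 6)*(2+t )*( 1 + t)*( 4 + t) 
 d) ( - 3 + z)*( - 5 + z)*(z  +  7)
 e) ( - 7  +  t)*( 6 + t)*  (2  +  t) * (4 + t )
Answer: c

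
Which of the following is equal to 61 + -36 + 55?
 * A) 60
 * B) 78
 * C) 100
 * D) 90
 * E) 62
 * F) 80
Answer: F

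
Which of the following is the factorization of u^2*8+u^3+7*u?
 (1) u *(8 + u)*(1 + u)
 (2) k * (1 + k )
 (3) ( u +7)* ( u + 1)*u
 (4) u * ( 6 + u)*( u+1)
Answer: 3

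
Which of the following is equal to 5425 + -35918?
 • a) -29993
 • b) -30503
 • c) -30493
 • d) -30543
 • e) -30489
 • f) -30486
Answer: c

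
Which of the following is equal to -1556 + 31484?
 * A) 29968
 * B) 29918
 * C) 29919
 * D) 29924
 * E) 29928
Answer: E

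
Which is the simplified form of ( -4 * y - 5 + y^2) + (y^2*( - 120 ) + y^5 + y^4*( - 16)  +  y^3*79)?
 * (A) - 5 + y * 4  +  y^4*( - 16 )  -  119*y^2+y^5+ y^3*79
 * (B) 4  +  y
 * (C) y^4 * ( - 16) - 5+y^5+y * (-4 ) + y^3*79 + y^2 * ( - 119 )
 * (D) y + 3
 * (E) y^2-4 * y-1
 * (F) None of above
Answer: C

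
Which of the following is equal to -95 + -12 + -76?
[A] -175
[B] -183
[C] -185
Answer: B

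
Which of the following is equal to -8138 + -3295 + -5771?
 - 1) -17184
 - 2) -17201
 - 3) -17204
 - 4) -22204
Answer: 3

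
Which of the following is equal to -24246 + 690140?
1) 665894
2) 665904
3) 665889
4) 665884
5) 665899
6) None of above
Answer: 1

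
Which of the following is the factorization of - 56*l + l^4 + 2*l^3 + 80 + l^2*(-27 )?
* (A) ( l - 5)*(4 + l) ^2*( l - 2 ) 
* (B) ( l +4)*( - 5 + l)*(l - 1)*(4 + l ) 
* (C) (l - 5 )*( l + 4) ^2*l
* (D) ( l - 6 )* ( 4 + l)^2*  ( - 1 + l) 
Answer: B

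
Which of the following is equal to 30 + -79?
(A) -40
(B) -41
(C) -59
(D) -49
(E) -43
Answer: D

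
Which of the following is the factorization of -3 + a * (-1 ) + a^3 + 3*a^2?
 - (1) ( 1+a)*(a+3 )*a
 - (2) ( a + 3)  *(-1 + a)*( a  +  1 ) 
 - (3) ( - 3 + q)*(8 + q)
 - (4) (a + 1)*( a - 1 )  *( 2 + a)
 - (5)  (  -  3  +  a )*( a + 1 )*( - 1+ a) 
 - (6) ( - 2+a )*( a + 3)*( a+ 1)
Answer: 2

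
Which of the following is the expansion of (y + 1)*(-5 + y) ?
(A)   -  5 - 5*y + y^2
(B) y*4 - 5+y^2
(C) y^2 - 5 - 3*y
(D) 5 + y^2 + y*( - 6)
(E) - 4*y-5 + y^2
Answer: E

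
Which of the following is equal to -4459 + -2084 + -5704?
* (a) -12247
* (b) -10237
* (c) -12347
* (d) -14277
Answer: a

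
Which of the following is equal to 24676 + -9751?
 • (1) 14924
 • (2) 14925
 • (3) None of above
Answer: 2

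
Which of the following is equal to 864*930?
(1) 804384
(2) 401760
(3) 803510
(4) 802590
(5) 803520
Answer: 5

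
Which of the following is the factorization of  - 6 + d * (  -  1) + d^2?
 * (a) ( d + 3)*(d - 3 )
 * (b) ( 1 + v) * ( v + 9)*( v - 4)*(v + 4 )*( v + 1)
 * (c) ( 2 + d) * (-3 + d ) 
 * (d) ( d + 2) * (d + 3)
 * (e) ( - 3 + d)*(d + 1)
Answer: c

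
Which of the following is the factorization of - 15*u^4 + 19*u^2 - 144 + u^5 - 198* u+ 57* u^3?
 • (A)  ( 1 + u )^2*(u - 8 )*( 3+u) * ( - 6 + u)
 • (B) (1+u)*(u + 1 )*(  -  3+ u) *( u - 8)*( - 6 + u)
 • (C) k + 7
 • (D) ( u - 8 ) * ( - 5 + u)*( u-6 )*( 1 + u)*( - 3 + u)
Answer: B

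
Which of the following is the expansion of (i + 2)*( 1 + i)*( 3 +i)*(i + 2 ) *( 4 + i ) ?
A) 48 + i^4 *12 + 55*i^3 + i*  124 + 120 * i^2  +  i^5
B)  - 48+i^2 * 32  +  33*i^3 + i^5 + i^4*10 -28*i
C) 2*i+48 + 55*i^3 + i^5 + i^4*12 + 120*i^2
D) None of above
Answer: A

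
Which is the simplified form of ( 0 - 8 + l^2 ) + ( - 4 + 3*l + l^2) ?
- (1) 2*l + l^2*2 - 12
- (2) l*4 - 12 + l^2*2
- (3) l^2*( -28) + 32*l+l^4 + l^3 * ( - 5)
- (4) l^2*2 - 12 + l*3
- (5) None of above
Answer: 4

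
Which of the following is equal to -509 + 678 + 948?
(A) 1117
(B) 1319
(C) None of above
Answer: A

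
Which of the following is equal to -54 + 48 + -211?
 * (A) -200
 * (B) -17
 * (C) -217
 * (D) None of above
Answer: C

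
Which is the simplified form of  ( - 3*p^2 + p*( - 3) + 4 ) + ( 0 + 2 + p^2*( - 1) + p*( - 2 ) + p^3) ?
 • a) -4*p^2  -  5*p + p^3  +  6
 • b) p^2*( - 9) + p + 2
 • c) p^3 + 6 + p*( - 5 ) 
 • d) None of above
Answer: a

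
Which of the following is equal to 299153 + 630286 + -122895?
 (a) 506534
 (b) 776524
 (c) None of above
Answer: c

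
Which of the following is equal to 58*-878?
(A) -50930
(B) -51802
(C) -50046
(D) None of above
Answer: D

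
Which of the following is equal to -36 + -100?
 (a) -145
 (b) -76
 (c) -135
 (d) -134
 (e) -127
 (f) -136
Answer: f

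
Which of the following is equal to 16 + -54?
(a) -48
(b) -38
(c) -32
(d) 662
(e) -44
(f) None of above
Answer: b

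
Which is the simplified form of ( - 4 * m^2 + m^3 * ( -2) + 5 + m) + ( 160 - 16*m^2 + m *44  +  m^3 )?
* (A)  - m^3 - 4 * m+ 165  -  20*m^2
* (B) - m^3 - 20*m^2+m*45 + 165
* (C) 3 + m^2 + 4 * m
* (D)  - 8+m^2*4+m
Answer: B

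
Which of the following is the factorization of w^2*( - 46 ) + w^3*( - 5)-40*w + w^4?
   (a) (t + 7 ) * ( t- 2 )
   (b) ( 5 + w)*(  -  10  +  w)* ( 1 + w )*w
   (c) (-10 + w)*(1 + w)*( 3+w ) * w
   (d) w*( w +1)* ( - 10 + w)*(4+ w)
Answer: d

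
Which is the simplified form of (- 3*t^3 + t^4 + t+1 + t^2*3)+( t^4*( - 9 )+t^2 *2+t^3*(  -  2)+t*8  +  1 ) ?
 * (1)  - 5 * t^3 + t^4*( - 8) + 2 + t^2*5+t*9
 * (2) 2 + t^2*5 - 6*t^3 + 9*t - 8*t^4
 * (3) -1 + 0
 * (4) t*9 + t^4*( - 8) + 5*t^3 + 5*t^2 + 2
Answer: 1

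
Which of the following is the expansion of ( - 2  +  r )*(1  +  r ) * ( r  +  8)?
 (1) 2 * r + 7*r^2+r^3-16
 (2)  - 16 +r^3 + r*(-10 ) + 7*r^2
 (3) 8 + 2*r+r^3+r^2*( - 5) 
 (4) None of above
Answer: 2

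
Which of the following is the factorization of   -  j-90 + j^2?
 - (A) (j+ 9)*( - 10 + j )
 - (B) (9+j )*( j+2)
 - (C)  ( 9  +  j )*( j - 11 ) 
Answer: A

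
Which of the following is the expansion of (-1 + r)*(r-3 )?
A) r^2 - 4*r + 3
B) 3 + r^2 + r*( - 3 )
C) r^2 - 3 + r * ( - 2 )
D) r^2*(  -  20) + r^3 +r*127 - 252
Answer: A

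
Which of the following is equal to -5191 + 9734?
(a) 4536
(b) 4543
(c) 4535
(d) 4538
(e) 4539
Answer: b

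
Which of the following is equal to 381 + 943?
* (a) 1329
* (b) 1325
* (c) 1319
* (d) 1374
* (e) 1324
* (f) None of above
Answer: e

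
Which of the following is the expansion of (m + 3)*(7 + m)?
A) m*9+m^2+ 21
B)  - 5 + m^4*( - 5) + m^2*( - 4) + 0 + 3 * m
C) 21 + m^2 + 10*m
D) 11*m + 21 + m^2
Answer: C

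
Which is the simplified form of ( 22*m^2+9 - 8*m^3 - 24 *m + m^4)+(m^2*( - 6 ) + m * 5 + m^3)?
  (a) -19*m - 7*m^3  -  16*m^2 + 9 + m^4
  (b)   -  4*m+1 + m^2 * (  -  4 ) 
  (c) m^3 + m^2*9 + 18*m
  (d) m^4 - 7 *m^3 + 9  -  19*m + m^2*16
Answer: d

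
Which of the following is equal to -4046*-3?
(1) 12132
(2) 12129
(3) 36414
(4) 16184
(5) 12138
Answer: 5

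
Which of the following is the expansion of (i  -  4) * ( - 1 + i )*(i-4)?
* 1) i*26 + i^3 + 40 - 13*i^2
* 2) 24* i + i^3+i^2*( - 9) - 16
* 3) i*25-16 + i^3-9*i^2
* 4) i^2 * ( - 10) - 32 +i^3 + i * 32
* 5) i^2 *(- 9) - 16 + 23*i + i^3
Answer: 2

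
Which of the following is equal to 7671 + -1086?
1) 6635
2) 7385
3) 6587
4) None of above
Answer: 4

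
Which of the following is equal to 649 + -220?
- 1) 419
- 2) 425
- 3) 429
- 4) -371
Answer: 3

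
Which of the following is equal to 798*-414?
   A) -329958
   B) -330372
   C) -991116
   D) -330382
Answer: B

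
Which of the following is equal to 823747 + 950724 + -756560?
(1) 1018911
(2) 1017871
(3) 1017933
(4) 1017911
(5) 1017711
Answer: 4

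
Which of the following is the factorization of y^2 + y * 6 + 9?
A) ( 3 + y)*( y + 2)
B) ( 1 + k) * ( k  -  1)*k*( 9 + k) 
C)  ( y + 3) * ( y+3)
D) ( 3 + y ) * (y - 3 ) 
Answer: C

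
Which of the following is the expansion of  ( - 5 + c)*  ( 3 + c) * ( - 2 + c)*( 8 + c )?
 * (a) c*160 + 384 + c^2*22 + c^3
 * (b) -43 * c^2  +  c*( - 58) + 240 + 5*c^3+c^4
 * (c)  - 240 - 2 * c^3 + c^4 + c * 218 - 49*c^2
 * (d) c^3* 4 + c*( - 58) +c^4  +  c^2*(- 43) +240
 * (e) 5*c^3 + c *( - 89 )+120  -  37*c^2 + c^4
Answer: d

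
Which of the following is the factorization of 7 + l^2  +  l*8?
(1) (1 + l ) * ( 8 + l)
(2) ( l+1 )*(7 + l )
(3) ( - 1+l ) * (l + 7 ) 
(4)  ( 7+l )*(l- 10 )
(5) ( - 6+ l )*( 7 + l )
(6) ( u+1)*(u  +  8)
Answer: 2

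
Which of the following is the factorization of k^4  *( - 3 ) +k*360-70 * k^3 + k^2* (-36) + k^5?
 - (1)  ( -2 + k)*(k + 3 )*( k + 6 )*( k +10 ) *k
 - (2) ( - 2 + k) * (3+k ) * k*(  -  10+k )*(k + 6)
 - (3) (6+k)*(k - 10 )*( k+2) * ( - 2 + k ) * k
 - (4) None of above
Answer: 2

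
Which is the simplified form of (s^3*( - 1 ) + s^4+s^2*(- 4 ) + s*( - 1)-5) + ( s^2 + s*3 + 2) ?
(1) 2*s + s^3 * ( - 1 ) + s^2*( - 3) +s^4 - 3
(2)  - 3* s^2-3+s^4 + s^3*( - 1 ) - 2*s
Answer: 1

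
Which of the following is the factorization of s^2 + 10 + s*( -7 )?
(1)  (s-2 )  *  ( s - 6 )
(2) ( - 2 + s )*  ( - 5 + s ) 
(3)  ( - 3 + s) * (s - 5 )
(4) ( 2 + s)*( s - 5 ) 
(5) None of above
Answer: 2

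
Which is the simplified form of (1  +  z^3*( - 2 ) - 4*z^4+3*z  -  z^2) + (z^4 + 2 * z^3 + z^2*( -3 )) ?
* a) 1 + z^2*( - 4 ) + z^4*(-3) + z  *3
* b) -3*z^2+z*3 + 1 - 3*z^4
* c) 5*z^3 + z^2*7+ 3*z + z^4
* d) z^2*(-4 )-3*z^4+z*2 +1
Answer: a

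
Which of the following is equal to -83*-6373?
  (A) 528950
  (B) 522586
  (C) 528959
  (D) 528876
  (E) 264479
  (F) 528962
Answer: C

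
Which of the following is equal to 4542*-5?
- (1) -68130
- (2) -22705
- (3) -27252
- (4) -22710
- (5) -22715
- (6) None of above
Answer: 4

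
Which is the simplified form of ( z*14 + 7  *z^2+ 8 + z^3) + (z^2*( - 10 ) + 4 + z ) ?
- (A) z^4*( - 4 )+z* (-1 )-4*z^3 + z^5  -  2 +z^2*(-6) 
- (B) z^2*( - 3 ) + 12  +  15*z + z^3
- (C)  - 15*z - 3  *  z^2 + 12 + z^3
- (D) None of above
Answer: B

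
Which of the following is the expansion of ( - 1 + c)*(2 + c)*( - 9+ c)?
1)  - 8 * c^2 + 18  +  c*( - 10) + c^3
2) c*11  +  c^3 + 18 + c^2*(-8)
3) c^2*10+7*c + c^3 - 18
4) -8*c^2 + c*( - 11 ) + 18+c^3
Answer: 4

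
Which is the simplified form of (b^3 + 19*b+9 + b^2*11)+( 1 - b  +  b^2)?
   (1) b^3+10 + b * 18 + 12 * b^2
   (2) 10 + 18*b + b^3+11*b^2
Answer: 1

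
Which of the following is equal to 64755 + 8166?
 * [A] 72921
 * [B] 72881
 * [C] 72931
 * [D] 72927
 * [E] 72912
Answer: A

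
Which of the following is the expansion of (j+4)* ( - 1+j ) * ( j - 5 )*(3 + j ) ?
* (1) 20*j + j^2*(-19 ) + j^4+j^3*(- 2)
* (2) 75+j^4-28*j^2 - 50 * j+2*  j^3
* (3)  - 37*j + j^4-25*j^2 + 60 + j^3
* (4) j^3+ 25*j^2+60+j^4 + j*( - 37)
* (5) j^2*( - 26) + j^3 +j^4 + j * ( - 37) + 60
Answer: 3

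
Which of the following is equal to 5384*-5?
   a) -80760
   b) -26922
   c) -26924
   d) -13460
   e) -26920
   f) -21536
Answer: e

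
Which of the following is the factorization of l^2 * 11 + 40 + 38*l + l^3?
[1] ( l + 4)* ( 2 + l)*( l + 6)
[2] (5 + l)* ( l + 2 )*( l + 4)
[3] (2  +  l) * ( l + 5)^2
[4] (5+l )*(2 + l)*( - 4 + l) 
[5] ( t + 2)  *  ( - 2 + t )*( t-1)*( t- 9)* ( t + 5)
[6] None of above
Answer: 2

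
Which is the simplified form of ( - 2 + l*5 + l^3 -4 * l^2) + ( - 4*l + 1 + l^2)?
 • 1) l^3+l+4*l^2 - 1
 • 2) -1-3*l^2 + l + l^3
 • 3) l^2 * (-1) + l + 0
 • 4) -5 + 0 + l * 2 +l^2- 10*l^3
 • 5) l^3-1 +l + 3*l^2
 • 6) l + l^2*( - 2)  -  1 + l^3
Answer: 2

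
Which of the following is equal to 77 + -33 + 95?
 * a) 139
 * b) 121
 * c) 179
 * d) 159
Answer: a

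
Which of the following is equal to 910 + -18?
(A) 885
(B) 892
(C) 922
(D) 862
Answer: B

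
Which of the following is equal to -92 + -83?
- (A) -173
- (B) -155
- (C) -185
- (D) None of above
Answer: D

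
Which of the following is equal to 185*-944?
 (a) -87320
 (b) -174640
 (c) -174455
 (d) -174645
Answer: b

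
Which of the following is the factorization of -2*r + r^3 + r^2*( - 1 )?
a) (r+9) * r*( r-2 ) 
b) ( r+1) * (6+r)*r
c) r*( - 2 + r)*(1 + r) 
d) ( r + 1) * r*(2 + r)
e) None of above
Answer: c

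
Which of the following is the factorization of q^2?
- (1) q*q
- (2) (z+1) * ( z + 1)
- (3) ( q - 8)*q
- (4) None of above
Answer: 1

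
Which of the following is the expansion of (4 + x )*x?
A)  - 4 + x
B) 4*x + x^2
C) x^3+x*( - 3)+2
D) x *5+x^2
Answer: B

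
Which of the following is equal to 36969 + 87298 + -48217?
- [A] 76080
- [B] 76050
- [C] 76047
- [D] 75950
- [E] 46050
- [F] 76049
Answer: B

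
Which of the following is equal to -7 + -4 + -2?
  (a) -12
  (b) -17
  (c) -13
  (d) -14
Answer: c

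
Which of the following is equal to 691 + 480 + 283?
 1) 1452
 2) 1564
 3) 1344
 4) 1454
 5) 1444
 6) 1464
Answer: 4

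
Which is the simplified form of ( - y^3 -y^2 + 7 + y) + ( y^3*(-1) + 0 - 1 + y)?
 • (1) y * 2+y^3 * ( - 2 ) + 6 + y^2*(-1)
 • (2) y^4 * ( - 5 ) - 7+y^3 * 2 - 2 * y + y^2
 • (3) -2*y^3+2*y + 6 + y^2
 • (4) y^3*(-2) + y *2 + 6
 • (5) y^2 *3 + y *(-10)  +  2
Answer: 1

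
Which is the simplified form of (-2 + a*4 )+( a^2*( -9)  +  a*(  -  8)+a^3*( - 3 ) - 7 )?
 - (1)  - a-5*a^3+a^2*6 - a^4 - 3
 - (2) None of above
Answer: 2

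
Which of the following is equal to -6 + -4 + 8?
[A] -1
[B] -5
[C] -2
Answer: C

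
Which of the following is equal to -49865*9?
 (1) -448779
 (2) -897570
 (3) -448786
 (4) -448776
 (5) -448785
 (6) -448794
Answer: 5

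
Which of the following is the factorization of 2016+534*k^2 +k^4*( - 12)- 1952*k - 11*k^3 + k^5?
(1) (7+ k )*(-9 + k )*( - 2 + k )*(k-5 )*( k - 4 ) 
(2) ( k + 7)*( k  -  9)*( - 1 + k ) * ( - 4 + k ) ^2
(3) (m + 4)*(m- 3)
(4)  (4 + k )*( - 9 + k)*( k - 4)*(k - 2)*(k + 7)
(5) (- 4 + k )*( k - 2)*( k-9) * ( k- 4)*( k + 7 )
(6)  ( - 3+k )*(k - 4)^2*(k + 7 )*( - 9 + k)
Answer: 5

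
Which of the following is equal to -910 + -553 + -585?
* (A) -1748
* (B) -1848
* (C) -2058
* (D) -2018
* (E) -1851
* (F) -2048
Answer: F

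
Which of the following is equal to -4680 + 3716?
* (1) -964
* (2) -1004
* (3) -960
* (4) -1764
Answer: 1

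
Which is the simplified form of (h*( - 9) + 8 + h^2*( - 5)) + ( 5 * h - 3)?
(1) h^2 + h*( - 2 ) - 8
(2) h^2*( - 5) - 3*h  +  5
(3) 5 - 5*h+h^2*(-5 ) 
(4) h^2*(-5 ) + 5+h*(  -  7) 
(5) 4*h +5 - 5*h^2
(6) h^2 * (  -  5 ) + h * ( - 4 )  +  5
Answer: 6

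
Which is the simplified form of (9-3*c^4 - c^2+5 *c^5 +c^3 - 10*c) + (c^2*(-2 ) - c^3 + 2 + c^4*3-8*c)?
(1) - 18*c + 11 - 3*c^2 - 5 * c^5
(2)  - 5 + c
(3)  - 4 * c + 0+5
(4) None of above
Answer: 4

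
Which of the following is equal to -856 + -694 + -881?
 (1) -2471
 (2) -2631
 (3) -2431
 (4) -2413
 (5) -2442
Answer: 3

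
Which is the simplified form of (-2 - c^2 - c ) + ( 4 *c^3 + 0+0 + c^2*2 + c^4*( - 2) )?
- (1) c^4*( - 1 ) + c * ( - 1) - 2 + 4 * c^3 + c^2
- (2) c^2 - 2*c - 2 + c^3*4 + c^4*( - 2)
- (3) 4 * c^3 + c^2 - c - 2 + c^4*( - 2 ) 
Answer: 3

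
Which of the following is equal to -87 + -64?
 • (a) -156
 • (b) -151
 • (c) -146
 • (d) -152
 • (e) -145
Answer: b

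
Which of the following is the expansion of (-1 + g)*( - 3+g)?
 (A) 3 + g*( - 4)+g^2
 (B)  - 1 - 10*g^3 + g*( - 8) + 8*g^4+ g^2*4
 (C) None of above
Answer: A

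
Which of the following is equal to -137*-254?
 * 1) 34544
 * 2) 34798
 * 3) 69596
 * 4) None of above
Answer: 2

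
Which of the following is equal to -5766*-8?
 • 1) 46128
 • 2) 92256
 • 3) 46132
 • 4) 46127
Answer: 1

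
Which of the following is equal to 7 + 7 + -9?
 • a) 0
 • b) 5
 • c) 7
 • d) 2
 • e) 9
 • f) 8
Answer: b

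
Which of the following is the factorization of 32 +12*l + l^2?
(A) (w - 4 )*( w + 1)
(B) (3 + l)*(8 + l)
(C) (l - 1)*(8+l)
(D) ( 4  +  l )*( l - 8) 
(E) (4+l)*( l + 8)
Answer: E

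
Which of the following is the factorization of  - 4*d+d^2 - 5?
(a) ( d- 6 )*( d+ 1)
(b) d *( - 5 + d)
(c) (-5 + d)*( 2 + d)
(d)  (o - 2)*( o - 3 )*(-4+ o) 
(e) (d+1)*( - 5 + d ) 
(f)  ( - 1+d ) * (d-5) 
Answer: e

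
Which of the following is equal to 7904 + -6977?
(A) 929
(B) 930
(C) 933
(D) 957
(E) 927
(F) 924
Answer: E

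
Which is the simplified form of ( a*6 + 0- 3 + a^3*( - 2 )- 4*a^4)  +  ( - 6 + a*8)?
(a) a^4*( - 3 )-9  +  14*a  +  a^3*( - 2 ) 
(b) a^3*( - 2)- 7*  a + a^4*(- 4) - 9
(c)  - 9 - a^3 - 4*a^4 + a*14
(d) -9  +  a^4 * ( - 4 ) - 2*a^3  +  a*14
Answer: d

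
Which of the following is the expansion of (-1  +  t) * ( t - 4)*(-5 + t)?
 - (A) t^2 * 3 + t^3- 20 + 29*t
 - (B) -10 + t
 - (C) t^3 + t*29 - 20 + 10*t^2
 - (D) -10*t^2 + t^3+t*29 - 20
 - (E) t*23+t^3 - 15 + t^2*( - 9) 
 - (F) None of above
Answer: D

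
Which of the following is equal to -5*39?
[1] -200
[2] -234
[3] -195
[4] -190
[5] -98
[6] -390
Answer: 3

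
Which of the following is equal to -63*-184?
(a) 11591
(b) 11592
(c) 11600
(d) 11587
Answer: b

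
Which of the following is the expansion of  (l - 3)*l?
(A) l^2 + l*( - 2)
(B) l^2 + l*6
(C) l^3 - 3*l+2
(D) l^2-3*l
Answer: D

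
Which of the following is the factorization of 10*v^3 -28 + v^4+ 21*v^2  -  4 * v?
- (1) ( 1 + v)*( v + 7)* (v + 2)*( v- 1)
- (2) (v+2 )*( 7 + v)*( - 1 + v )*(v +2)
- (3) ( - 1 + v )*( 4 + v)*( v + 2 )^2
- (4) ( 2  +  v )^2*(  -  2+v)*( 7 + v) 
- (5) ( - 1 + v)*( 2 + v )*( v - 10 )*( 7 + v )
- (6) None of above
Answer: 2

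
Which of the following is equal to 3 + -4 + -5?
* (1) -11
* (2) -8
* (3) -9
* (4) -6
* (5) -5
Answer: 4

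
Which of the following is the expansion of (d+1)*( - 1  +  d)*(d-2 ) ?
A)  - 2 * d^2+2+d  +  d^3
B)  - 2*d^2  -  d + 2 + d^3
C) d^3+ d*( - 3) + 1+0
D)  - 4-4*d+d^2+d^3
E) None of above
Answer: B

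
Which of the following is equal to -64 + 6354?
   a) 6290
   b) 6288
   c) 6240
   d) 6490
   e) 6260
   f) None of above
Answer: a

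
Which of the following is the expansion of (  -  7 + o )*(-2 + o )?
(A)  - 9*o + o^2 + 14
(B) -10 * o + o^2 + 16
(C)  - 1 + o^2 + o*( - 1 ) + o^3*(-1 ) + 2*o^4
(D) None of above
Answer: A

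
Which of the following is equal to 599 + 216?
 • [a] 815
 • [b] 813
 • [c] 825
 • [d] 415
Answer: a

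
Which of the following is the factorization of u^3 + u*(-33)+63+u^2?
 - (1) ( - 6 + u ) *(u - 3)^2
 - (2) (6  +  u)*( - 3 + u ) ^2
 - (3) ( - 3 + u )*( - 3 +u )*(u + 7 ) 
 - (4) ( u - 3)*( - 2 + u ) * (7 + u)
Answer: 3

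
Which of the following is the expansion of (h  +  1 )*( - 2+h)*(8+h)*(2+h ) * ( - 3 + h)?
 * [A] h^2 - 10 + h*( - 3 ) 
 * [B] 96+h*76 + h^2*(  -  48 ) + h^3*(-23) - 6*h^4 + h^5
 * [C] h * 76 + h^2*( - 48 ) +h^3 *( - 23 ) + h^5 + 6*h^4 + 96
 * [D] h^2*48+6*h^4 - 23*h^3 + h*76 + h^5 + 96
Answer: C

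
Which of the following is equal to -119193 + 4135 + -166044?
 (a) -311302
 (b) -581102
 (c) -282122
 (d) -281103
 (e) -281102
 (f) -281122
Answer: e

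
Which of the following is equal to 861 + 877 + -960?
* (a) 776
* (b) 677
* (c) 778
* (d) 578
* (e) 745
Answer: c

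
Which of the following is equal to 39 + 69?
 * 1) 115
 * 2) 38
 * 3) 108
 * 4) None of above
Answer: 3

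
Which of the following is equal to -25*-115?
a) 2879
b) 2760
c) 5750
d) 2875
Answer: d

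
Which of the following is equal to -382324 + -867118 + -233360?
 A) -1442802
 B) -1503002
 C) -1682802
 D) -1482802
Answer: D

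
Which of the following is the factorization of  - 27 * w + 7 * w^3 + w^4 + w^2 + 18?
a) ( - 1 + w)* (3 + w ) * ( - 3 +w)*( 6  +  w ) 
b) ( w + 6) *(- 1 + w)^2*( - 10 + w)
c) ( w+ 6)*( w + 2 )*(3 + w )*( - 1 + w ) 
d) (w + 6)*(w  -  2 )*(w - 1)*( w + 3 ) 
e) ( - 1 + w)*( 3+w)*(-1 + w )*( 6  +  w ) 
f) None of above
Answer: e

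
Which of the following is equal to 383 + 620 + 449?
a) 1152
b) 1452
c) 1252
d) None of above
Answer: b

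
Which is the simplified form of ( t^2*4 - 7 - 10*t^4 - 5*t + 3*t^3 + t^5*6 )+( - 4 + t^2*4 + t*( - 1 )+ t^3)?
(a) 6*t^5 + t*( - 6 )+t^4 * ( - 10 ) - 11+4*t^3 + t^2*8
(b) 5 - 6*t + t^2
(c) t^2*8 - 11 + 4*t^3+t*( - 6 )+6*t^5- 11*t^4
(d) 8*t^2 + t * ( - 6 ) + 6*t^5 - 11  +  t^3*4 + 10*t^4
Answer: a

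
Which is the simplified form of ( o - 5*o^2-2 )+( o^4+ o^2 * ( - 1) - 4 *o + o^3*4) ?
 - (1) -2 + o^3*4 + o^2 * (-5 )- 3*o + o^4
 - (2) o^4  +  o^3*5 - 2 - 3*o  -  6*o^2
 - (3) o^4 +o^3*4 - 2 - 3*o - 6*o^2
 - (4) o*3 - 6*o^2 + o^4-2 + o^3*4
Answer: 3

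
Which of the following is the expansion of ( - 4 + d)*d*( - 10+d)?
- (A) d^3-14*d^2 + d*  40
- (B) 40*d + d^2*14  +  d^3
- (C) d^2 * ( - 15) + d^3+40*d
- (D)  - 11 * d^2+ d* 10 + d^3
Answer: A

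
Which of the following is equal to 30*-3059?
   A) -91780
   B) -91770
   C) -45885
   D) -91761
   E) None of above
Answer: B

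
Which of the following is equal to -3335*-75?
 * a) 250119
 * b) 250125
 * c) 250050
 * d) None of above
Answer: b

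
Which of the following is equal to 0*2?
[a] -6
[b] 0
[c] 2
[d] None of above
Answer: b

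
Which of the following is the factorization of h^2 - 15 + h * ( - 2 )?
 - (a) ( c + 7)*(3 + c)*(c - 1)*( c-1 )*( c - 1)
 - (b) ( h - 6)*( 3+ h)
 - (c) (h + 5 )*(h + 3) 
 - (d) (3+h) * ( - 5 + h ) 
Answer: d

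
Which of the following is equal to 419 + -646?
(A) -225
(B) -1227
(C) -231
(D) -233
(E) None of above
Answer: E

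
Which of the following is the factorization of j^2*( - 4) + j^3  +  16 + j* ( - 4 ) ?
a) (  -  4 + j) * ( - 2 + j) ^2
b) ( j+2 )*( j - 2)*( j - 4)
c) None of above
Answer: b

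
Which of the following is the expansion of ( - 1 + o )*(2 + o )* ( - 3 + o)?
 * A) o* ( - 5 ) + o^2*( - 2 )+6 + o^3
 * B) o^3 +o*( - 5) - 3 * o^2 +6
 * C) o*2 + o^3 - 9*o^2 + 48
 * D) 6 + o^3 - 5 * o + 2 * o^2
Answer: A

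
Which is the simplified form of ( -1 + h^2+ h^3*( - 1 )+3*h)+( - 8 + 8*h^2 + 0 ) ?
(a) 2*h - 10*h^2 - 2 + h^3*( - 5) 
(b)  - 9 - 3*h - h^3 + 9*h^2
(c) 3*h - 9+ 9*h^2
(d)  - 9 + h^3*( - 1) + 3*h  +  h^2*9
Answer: d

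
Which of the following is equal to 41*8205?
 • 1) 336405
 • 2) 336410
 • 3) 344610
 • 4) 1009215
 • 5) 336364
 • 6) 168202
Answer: 1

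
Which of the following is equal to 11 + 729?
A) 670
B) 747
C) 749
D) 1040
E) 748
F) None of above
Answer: F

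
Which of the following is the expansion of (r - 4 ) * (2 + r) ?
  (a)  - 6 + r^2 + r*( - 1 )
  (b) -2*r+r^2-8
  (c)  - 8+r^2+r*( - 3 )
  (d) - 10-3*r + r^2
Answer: b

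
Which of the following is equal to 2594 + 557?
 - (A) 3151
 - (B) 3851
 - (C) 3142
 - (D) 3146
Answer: A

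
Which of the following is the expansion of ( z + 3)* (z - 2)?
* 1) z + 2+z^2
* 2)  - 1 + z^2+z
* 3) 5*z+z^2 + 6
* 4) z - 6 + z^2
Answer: 4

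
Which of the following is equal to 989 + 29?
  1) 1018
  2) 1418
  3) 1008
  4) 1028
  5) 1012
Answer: 1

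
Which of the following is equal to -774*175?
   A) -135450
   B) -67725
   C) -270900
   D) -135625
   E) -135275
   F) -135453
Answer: A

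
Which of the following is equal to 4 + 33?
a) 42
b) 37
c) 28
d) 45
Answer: b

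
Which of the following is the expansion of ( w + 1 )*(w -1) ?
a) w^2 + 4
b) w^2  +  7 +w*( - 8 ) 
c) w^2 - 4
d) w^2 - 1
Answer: d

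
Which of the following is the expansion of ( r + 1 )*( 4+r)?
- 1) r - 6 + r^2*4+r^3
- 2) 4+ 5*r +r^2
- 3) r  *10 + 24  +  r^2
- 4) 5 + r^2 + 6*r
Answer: 2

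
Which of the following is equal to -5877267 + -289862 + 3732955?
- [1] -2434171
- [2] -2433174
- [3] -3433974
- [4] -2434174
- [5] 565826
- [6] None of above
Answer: 4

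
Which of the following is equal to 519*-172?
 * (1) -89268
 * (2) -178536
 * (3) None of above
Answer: 1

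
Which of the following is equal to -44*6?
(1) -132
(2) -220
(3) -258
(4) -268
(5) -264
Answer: 5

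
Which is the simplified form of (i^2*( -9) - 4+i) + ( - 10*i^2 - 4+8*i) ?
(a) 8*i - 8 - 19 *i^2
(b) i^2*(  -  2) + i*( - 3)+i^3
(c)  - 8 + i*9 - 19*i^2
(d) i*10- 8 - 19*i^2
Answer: c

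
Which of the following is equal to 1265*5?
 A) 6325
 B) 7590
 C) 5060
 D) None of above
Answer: A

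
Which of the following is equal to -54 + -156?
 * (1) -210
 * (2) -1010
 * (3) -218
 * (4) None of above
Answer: 1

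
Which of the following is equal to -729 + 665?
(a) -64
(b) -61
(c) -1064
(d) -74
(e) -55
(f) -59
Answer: a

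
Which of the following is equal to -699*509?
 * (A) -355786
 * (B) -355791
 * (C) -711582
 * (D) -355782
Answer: B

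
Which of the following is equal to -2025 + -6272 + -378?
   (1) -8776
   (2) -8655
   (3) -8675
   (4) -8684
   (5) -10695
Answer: 3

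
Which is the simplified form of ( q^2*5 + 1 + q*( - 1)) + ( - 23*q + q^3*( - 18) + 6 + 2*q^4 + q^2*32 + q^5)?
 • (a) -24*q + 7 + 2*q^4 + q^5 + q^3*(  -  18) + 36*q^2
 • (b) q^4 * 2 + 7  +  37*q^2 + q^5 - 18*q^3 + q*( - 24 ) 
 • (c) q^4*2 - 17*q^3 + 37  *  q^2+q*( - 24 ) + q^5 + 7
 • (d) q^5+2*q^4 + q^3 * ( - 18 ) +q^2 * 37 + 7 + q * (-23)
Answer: b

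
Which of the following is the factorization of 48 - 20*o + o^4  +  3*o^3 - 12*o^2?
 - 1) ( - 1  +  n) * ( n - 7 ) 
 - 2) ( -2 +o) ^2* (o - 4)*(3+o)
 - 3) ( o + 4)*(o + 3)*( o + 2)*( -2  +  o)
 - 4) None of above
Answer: 4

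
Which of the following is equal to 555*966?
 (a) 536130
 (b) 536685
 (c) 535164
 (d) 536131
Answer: a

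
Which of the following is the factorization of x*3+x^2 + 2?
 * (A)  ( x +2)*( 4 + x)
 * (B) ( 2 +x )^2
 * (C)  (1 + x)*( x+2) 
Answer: C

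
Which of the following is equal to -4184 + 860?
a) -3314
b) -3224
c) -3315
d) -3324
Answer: d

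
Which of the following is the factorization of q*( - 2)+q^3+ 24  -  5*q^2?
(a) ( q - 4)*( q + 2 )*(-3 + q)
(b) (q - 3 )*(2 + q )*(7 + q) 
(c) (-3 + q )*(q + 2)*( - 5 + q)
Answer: a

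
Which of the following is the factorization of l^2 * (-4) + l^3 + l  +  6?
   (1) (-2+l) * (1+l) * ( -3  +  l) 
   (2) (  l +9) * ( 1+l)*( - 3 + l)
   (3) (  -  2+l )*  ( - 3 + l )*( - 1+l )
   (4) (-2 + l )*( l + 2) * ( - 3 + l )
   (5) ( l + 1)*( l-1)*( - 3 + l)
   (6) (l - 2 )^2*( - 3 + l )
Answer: 1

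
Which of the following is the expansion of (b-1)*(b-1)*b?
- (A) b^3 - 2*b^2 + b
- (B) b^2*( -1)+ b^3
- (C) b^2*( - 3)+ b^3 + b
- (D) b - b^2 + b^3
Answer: A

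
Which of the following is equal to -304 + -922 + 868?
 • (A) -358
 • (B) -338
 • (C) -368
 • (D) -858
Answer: A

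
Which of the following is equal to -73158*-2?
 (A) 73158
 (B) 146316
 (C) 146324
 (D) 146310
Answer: B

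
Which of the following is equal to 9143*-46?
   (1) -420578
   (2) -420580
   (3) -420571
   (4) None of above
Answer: 1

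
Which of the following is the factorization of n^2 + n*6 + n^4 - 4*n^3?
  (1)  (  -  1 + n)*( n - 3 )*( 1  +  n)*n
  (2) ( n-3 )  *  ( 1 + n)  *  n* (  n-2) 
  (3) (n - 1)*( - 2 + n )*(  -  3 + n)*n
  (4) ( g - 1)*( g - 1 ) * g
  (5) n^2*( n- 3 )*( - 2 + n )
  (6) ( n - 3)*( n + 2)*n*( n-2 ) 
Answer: 2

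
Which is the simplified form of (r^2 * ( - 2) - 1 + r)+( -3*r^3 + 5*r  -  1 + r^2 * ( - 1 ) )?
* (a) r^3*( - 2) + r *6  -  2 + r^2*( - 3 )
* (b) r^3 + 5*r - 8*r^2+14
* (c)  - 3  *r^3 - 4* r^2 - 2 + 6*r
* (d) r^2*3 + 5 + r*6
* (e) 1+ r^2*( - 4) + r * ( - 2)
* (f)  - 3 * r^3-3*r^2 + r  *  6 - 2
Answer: f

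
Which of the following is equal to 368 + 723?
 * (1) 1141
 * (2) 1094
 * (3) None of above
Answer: 3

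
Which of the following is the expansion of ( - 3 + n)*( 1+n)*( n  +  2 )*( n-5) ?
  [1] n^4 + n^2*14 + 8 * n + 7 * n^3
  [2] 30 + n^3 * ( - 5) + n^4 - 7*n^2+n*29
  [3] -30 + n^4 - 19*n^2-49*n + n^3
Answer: 2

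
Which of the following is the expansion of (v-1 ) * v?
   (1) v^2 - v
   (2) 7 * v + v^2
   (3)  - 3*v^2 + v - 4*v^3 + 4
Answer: 1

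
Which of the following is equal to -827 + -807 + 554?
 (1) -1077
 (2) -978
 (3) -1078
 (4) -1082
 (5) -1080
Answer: 5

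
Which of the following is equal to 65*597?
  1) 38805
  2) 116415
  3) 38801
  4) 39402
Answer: 1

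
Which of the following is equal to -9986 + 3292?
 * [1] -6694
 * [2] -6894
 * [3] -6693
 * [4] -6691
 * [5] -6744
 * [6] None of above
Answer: 1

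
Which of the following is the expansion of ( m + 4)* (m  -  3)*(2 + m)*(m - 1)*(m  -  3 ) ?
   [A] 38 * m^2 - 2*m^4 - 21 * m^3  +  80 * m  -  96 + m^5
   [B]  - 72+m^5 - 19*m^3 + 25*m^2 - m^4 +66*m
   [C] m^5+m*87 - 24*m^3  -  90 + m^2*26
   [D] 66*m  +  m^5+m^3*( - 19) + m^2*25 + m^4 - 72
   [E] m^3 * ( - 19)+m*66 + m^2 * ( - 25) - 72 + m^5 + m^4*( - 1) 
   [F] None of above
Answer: B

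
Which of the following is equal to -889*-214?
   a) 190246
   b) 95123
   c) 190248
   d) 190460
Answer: a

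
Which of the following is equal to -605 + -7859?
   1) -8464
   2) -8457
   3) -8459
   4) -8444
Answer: 1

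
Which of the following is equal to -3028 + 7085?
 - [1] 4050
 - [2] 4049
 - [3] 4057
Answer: 3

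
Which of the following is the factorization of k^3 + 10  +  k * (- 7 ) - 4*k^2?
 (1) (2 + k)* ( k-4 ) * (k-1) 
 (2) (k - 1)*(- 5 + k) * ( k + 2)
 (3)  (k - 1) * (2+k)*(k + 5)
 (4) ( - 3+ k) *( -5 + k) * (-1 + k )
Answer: 2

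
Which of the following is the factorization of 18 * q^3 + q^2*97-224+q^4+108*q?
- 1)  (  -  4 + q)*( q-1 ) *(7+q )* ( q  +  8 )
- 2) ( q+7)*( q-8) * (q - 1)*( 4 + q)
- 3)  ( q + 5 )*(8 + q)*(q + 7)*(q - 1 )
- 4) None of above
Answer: 4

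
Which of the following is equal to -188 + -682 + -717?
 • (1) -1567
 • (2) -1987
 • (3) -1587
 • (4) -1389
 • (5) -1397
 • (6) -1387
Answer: 3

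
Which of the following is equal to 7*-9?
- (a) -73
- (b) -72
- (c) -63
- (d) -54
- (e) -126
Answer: c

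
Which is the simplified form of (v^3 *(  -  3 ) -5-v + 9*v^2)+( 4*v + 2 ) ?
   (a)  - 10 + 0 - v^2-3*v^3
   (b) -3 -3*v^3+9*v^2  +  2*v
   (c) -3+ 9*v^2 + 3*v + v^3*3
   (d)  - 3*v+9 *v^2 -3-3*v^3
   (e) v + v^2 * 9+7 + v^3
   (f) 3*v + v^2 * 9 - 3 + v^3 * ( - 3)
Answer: f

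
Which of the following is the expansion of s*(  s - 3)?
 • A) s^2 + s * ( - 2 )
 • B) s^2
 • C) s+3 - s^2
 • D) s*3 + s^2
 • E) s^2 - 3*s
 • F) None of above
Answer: E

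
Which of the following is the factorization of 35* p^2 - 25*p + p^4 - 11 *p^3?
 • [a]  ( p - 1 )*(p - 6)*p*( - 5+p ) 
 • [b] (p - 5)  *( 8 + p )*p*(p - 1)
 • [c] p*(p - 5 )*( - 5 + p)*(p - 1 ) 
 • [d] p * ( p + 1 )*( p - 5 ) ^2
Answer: c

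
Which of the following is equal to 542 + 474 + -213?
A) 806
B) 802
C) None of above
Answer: C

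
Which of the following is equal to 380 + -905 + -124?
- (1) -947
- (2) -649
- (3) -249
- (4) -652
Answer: 2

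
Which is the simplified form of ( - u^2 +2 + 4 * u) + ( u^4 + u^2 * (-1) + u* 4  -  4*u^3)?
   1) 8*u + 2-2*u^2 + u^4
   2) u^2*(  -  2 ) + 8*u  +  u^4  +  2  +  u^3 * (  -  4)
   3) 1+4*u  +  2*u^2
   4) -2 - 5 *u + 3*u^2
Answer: 2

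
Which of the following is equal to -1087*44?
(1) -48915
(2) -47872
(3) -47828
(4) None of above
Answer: 3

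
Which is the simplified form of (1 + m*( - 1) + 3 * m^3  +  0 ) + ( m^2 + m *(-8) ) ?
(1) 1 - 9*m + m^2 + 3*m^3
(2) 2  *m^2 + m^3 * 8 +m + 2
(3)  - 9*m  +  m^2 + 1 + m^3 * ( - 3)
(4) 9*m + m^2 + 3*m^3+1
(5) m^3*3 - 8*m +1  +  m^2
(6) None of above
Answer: 1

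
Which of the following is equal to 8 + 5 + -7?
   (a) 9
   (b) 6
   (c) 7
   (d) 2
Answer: b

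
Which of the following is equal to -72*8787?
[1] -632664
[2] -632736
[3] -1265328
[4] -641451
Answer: 1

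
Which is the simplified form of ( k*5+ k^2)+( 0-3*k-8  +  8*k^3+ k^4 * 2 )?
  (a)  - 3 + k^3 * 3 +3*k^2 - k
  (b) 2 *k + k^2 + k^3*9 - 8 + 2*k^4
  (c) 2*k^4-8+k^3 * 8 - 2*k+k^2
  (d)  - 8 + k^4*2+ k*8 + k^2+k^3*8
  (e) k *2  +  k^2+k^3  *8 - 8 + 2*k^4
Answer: e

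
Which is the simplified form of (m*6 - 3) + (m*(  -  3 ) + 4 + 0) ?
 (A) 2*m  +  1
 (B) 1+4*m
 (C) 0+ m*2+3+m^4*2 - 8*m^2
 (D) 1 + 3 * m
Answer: D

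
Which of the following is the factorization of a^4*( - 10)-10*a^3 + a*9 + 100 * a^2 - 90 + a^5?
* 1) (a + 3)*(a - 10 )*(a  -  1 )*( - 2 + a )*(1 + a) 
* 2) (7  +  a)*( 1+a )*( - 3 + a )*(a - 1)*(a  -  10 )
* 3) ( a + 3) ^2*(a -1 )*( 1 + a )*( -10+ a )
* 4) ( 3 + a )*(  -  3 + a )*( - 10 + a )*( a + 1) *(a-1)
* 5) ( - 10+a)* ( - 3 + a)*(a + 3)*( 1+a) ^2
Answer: 4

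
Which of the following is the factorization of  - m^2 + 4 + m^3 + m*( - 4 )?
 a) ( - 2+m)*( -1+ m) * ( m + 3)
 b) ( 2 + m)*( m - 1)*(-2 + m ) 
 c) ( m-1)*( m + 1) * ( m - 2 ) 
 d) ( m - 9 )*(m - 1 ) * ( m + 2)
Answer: b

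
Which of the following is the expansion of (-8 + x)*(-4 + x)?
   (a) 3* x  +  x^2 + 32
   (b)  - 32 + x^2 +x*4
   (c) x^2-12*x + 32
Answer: c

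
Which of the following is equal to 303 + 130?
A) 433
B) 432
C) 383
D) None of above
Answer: A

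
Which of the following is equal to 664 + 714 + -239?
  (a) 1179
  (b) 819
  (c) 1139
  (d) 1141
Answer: c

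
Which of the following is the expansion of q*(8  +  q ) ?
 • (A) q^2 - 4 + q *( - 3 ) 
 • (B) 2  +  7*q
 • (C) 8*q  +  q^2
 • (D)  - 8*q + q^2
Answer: C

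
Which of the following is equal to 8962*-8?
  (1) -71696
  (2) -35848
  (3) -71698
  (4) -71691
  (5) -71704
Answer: 1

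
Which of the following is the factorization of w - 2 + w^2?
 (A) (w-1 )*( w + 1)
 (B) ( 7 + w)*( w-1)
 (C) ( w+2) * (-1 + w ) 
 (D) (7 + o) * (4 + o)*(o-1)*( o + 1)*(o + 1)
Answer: C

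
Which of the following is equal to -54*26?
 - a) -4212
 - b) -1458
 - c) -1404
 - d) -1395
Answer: c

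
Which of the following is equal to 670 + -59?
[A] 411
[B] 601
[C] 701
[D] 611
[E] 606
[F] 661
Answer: D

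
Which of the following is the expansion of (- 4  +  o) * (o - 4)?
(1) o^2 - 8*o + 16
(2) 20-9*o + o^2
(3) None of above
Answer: 1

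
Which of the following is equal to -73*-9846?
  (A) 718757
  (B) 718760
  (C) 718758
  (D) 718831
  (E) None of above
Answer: C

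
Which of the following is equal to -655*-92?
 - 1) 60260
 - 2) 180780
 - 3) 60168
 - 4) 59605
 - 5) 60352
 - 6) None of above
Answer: 1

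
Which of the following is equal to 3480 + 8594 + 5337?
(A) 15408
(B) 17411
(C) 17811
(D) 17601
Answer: B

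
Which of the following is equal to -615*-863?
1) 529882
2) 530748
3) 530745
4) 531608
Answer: 3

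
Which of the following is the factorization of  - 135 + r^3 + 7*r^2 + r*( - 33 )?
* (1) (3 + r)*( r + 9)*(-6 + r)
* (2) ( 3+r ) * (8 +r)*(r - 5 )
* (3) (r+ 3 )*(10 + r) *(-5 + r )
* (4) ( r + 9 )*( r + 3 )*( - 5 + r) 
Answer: 4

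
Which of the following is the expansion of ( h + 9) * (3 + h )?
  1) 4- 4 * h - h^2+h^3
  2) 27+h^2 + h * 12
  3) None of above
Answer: 2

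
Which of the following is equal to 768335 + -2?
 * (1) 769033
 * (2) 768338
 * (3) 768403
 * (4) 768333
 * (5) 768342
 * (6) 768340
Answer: 4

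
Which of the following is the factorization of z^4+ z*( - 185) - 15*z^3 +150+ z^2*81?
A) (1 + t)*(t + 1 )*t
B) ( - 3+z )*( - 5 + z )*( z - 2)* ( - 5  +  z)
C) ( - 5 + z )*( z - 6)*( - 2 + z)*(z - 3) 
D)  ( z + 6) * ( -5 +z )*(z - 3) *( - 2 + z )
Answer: B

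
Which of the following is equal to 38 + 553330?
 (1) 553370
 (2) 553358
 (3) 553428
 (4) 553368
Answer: 4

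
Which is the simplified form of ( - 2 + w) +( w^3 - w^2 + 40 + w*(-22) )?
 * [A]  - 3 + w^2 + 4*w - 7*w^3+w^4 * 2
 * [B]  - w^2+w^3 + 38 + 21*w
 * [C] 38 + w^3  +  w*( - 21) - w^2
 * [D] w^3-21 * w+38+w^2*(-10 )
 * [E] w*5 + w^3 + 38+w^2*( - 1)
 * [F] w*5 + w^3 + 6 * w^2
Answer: C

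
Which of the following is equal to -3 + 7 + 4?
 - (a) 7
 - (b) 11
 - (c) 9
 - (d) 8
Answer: d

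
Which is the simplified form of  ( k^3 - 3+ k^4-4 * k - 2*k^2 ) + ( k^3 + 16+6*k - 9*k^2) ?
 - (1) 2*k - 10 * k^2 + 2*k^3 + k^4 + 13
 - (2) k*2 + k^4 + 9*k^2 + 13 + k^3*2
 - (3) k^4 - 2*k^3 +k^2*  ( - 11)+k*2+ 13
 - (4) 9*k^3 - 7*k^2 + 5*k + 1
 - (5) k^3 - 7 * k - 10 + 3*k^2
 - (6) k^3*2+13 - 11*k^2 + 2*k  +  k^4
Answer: 6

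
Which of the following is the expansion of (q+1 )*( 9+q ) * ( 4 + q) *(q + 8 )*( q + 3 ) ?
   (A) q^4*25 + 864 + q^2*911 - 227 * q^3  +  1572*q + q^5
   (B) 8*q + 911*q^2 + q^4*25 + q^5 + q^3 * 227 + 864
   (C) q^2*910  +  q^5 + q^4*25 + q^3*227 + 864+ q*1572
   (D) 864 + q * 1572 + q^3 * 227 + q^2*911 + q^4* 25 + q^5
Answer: D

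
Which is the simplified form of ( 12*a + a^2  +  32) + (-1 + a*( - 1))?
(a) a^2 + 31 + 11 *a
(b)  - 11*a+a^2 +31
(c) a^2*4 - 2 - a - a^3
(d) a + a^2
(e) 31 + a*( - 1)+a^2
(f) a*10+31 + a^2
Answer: a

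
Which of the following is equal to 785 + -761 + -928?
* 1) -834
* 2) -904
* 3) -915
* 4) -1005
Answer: 2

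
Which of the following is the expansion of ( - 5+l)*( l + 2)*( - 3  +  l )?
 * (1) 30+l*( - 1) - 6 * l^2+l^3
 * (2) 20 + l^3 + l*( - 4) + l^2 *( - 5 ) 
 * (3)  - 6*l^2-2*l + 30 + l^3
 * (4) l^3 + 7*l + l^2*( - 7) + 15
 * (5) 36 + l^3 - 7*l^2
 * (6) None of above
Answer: 1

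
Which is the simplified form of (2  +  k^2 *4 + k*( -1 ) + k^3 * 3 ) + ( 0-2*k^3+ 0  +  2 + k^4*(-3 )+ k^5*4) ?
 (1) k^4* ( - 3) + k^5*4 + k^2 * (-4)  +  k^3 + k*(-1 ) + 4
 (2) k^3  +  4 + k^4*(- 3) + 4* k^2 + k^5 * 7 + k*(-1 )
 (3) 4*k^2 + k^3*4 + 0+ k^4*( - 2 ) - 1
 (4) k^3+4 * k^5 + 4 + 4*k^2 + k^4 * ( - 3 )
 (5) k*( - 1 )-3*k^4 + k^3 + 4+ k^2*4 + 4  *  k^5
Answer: 5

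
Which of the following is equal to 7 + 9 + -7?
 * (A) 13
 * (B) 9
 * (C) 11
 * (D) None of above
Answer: B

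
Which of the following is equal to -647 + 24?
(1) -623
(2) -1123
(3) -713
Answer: 1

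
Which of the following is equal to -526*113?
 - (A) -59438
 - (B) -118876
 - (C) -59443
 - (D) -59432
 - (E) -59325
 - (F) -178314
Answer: A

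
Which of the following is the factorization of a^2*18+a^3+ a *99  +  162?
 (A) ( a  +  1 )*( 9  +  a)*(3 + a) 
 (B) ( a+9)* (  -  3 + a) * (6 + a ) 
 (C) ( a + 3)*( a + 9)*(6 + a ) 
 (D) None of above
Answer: C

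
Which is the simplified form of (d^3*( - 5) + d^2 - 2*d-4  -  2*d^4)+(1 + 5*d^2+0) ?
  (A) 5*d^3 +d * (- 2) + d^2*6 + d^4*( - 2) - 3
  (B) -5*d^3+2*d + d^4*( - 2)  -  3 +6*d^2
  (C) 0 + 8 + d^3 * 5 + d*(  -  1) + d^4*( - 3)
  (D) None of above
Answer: D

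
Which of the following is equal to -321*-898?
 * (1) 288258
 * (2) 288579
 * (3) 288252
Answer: 1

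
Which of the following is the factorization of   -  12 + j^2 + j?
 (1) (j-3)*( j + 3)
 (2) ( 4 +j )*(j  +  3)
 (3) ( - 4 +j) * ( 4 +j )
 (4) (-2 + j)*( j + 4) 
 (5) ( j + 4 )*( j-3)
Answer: 5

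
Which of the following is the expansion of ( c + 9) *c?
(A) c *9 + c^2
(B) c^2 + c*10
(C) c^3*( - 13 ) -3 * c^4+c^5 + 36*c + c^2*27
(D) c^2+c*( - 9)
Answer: A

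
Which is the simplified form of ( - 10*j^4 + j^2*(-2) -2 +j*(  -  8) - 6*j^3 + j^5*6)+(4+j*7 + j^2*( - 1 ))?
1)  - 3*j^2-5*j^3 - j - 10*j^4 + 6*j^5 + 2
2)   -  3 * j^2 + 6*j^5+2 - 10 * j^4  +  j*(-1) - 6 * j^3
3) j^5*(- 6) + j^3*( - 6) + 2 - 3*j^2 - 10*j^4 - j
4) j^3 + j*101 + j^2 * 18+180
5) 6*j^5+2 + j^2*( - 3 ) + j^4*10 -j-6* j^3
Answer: 2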